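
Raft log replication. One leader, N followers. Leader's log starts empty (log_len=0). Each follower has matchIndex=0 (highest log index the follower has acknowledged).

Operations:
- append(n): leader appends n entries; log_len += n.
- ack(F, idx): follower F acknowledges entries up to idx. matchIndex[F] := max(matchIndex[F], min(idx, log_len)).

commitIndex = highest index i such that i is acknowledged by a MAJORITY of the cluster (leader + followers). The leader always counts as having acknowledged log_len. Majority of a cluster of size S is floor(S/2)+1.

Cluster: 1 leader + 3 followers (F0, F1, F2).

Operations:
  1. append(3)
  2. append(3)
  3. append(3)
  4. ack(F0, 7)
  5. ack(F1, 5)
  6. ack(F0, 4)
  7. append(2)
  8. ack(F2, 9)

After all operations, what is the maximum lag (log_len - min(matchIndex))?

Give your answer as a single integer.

Op 1: append 3 -> log_len=3
Op 2: append 3 -> log_len=6
Op 3: append 3 -> log_len=9
Op 4: F0 acks idx 7 -> match: F0=7 F1=0 F2=0; commitIndex=0
Op 5: F1 acks idx 5 -> match: F0=7 F1=5 F2=0; commitIndex=5
Op 6: F0 acks idx 4 -> match: F0=7 F1=5 F2=0; commitIndex=5
Op 7: append 2 -> log_len=11
Op 8: F2 acks idx 9 -> match: F0=7 F1=5 F2=9; commitIndex=7

Answer: 6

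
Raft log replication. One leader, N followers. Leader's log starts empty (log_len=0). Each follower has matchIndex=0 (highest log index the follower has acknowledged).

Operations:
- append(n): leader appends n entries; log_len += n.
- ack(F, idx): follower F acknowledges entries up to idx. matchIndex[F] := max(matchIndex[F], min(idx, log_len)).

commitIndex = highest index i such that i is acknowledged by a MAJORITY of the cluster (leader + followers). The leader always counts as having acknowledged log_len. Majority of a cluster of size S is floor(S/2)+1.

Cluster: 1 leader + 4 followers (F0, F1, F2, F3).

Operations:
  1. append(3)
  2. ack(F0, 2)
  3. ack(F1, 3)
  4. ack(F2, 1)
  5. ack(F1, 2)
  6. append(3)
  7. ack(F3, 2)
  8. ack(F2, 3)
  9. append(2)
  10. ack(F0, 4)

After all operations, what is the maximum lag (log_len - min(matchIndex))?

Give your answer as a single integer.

Op 1: append 3 -> log_len=3
Op 2: F0 acks idx 2 -> match: F0=2 F1=0 F2=0 F3=0; commitIndex=0
Op 3: F1 acks idx 3 -> match: F0=2 F1=3 F2=0 F3=0; commitIndex=2
Op 4: F2 acks idx 1 -> match: F0=2 F1=3 F2=1 F3=0; commitIndex=2
Op 5: F1 acks idx 2 -> match: F0=2 F1=3 F2=1 F3=0; commitIndex=2
Op 6: append 3 -> log_len=6
Op 7: F3 acks idx 2 -> match: F0=2 F1=3 F2=1 F3=2; commitIndex=2
Op 8: F2 acks idx 3 -> match: F0=2 F1=3 F2=3 F3=2; commitIndex=3
Op 9: append 2 -> log_len=8
Op 10: F0 acks idx 4 -> match: F0=4 F1=3 F2=3 F3=2; commitIndex=3

Answer: 6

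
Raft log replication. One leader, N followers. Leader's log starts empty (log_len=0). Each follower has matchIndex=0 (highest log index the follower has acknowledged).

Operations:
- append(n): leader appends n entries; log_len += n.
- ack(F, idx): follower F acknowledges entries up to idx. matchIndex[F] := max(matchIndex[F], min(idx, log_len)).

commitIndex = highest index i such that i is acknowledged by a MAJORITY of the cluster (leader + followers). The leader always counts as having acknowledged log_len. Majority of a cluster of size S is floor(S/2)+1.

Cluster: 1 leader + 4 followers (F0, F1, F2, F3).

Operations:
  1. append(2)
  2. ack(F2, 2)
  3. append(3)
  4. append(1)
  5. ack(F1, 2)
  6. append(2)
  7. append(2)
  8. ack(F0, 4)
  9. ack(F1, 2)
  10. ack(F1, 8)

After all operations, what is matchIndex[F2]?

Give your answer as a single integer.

Answer: 2

Derivation:
Op 1: append 2 -> log_len=2
Op 2: F2 acks idx 2 -> match: F0=0 F1=0 F2=2 F3=0; commitIndex=0
Op 3: append 3 -> log_len=5
Op 4: append 1 -> log_len=6
Op 5: F1 acks idx 2 -> match: F0=0 F1=2 F2=2 F3=0; commitIndex=2
Op 6: append 2 -> log_len=8
Op 7: append 2 -> log_len=10
Op 8: F0 acks idx 4 -> match: F0=4 F1=2 F2=2 F3=0; commitIndex=2
Op 9: F1 acks idx 2 -> match: F0=4 F1=2 F2=2 F3=0; commitIndex=2
Op 10: F1 acks idx 8 -> match: F0=4 F1=8 F2=2 F3=0; commitIndex=4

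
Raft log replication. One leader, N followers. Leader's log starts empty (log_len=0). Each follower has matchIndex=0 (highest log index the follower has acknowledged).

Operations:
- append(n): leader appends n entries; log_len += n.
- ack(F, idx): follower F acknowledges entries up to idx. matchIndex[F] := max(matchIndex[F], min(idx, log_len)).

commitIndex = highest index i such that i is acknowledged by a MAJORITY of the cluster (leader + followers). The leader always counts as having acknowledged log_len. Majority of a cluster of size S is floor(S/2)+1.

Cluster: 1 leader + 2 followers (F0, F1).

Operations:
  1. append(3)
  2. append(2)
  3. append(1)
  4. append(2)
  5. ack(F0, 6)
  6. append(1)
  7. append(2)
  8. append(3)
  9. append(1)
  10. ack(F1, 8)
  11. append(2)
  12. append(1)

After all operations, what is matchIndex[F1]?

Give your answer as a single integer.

Answer: 8

Derivation:
Op 1: append 3 -> log_len=3
Op 2: append 2 -> log_len=5
Op 3: append 1 -> log_len=6
Op 4: append 2 -> log_len=8
Op 5: F0 acks idx 6 -> match: F0=6 F1=0; commitIndex=6
Op 6: append 1 -> log_len=9
Op 7: append 2 -> log_len=11
Op 8: append 3 -> log_len=14
Op 9: append 1 -> log_len=15
Op 10: F1 acks idx 8 -> match: F0=6 F1=8; commitIndex=8
Op 11: append 2 -> log_len=17
Op 12: append 1 -> log_len=18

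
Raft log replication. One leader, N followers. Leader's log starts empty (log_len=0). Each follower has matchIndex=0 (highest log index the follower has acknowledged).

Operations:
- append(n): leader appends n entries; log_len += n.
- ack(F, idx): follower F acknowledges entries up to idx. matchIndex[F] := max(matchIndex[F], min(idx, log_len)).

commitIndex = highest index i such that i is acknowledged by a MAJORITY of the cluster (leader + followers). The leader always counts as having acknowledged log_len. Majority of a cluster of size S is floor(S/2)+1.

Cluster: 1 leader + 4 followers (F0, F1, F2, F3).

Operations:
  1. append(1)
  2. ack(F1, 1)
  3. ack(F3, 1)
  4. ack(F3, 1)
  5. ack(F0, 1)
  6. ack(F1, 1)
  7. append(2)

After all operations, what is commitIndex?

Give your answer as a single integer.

Op 1: append 1 -> log_len=1
Op 2: F1 acks idx 1 -> match: F0=0 F1=1 F2=0 F3=0; commitIndex=0
Op 3: F3 acks idx 1 -> match: F0=0 F1=1 F2=0 F3=1; commitIndex=1
Op 4: F3 acks idx 1 -> match: F0=0 F1=1 F2=0 F3=1; commitIndex=1
Op 5: F0 acks idx 1 -> match: F0=1 F1=1 F2=0 F3=1; commitIndex=1
Op 6: F1 acks idx 1 -> match: F0=1 F1=1 F2=0 F3=1; commitIndex=1
Op 7: append 2 -> log_len=3

Answer: 1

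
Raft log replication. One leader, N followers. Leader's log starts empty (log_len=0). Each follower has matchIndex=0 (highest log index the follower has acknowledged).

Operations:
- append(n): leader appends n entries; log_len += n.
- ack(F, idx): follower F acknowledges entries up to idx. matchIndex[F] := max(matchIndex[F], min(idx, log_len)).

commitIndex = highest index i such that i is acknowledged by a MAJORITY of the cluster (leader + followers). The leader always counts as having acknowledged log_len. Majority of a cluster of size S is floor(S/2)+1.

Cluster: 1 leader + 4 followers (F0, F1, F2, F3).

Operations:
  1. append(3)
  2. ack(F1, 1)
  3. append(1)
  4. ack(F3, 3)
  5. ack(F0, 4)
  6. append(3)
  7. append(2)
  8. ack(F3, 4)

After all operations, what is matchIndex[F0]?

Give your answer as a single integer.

Op 1: append 3 -> log_len=3
Op 2: F1 acks idx 1 -> match: F0=0 F1=1 F2=0 F3=0; commitIndex=0
Op 3: append 1 -> log_len=4
Op 4: F3 acks idx 3 -> match: F0=0 F1=1 F2=0 F3=3; commitIndex=1
Op 5: F0 acks idx 4 -> match: F0=4 F1=1 F2=0 F3=3; commitIndex=3
Op 6: append 3 -> log_len=7
Op 7: append 2 -> log_len=9
Op 8: F3 acks idx 4 -> match: F0=4 F1=1 F2=0 F3=4; commitIndex=4

Answer: 4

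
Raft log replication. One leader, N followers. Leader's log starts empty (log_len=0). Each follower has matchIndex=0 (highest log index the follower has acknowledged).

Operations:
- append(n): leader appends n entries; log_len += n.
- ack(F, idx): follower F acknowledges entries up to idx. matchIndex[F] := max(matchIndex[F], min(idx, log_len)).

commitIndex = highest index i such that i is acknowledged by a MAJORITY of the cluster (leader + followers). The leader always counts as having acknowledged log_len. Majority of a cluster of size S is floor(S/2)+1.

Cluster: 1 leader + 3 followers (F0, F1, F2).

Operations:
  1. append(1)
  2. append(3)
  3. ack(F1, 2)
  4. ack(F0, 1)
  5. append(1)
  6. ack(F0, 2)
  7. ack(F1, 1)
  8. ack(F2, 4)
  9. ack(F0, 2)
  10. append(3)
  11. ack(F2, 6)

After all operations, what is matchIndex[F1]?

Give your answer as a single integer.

Answer: 2

Derivation:
Op 1: append 1 -> log_len=1
Op 2: append 3 -> log_len=4
Op 3: F1 acks idx 2 -> match: F0=0 F1=2 F2=0; commitIndex=0
Op 4: F0 acks idx 1 -> match: F0=1 F1=2 F2=0; commitIndex=1
Op 5: append 1 -> log_len=5
Op 6: F0 acks idx 2 -> match: F0=2 F1=2 F2=0; commitIndex=2
Op 7: F1 acks idx 1 -> match: F0=2 F1=2 F2=0; commitIndex=2
Op 8: F2 acks idx 4 -> match: F0=2 F1=2 F2=4; commitIndex=2
Op 9: F0 acks idx 2 -> match: F0=2 F1=2 F2=4; commitIndex=2
Op 10: append 3 -> log_len=8
Op 11: F2 acks idx 6 -> match: F0=2 F1=2 F2=6; commitIndex=2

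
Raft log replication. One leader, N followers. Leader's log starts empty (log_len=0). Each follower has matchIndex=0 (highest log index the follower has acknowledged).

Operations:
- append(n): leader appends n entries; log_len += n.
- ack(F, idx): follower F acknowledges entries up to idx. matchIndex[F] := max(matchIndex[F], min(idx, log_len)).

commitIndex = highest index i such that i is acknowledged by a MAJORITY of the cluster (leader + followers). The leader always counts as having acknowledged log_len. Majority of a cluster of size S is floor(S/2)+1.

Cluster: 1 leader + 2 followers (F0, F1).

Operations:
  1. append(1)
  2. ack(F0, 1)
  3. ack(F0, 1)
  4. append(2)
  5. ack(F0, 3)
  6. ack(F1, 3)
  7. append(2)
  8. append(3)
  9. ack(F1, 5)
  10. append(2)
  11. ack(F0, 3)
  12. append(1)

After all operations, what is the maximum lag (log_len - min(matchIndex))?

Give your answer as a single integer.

Op 1: append 1 -> log_len=1
Op 2: F0 acks idx 1 -> match: F0=1 F1=0; commitIndex=1
Op 3: F0 acks idx 1 -> match: F0=1 F1=0; commitIndex=1
Op 4: append 2 -> log_len=3
Op 5: F0 acks idx 3 -> match: F0=3 F1=0; commitIndex=3
Op 6: F1 acks idx 3 -> match: F0=3 F1=3; commitIndex=3
Op 7: append 2 -> log_len=5
Op 8: append 3 -> log_len=8
Op 9: F1 acks idx 5 -> match: F0=3 F1=5; commitIndex=5
Op 10: append 2 -> log_len=10
Op 11: F0 acks idx 3 -> match: F0=3 F1=5; commitIndex=5
Op 12: append 1 -> log_len=11

Answer: 8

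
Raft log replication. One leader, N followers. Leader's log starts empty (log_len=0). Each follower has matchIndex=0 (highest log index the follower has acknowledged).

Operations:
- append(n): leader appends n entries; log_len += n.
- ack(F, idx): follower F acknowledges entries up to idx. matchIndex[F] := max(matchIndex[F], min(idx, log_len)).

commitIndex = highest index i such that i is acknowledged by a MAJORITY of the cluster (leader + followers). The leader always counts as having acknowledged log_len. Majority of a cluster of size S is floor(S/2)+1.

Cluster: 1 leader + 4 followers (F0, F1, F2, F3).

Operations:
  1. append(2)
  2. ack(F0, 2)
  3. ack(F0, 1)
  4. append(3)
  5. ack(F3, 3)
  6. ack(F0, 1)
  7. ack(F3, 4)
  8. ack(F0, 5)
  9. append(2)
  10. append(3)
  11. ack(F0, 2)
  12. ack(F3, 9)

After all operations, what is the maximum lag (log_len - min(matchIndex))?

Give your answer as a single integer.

Answer: 10

Derivation:
Op 1: append 2 -> log_len=2
Op 2: F0 acks idx 2 -> match: F0=2 F1=0 F2=0 F3=0; commitIndex=0
Op 3: F0 acks idx 1 -> match: F0=2 F1=0 F2=0 F3=0; commitIndex=0
Op 4: append 3 -> log_len=5
Op 5: F3 acks idx 3 -> match: F0=2 F1=0 F2=0 F3=3; commitIndex=2
Op 6: F0 acks idx 1 -> match: F0=2 F1=0 F2=0 F3=3; commitIndex=2
Op 7: F3 acks idx 4 -> match: F0=2 F1=0 F2=0 F3=4; commitIndex=2
Op 8: F0 acks idx 5 -> match: F0=5 F1=0 F2=0 F3=4; commitIndex=4
Op 9: append 2 -> log_len=7
Op 10: append 3 -> log_len=10
Op 11: F0 acks idx 2 -> match: F0=5 F1=0 F2=0 F3=4; commitIndex=4
Op 12: F3 acks idx 9 -> match: F0=5 F1=0 F2=0 F3=9; commitIndex=5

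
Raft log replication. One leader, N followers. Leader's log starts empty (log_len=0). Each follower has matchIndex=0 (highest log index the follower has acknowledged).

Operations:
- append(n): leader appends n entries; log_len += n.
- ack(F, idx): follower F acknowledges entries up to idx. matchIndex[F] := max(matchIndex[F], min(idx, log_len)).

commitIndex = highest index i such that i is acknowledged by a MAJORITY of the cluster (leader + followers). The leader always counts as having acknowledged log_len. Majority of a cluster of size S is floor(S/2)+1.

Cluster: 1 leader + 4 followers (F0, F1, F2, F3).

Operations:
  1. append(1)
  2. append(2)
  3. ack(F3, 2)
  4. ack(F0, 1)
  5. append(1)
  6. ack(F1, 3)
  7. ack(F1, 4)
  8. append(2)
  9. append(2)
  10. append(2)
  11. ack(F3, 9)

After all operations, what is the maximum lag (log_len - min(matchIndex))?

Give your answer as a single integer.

Op 1: append 1 -> log_len=1
Op 2: append 2 -> log_len=3
Op 3: F3 acks idx 2 -> match: F0=0 F1=0 F2=0 F3=2; commitIndex=0
Op 4: F0 acks idx 1 -> match: F0=1 F1=0 F2=0 F3=2; commitIndex=1
Op 5: append 1 -> log_len=4
Op 6: F1 acks idx 3 -> match: F0=1 F1=3 F2=0 F3=2; commitIndex=2
Op 7: F1 acks idx 4 -> match: F0=1 F1=4 F2=0 F3=2; commitIndex=2
Op 8: append 2 -> log_len=6
Op 9: append 2 -> log_len=8
Op 10: append 2 -> log_len=10
Op 11: F3 acks idx 9 -> match: F0=1 F1=4 F2=0 F3=9; commitIndex=4

Answer: 10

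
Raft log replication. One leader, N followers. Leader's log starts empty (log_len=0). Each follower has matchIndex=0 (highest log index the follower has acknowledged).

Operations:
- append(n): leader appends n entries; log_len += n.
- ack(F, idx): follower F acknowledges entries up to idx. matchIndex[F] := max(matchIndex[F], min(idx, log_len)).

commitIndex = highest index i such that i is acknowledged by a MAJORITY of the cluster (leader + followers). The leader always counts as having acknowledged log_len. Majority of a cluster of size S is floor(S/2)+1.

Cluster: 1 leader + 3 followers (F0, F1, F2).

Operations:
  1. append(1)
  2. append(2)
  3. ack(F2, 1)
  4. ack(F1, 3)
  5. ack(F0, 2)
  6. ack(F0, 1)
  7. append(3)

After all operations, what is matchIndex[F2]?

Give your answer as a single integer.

Answer: 1

Derivation:
Op 1: append 1 -> log_len=1
Op 2: append 2 -> log_len=3
Op 3: F2 acks idx 1 -> match: F0=0 F1=0 F2=1; commitIndex=0
Op 4: F1 acks idx 3 -> match: F0=0 F1=3 F2=1; commitIndex=1
Op 5: F0 acks idx 2 -> match: F0=2 F1=3 F2=1; commitIndex=2
Op 6: F0 acks idx 1 -> match: F0=2 F1=3 F2=1; commitIndex=2
Op 7: append 3 -> log_len=6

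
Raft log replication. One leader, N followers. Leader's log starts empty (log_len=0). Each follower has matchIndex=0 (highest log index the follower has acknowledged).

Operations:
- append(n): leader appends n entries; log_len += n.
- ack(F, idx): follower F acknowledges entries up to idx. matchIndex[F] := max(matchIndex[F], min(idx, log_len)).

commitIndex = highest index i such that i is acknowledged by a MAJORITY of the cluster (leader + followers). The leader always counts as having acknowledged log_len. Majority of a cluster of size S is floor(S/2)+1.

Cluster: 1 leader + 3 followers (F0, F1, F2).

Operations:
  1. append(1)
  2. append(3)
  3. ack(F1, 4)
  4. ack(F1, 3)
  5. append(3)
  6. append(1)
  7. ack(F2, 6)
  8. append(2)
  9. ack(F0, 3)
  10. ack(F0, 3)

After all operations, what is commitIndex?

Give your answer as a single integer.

Op 1: append 1 -> log_len=1
Op 2: append 3 -> log_len=4
Op 3: F1 acks idx 4 -> match: F0=0 F1=4 F2=0; commitIndex=0
Op 4: F1 acks idx 3 -> match: F0=0 F1=4 F2=0; commitIndex=0
Op 5: append 3 -> log_len=7
Op 6: append 1 -> log_len=8
Op 7: F2 acks idx 6 -> match: F0=0 F1=4 F2=6; commitIndex=4
Op 8: append 2 -> log_len=10
Op 9: F0 acks idx 3 -> match: F0=3 F1=4 F2=6; commitIndex=4
Op 10: F0 acks idx 3 -> match: F0=3 F1=4 F2=6; commitIndex=4

Answer: 4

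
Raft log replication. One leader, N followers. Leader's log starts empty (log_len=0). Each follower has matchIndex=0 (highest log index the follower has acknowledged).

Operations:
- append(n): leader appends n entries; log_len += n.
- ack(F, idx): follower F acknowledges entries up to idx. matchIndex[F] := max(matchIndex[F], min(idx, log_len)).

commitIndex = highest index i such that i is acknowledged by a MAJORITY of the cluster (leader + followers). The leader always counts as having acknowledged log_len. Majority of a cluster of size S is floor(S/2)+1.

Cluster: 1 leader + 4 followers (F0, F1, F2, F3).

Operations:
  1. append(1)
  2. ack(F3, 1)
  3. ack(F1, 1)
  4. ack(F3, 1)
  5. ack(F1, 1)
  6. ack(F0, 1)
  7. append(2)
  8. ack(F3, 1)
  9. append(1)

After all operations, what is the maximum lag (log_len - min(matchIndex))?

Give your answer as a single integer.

Answer: 4

Derivation:
Op 1: append 1 -> log_len=1
Op 2: F3 acks idx 1 -> match: F0=0 F1=0 F2=0 F3=1; commitIndex=0
Op 3: F1 acks idx 1 -> match: F0=0 F1=1 F2=0 F3=1; commitIndex=1
Op 4: F3 acks idx 1 -> match: F0=0 F1=1 F2=0 F3=1; commitIndex=1
Op 5: F1 acks idx 1 -> match: F0=0 F1=1 F2=0 F3=1; commitIndex=1
Op 6: F0 acks idx 1 -> match: F0=1 F1=1 F2=0 F3=1; commitIndex=1
Op 7: append 2 -> log_len=3
Op 8: F3 acks idx 1 -> match: F0=1 F1=1 F2=0 F3=1; commitIndex=1
Op 9: append 1 -> log_len=4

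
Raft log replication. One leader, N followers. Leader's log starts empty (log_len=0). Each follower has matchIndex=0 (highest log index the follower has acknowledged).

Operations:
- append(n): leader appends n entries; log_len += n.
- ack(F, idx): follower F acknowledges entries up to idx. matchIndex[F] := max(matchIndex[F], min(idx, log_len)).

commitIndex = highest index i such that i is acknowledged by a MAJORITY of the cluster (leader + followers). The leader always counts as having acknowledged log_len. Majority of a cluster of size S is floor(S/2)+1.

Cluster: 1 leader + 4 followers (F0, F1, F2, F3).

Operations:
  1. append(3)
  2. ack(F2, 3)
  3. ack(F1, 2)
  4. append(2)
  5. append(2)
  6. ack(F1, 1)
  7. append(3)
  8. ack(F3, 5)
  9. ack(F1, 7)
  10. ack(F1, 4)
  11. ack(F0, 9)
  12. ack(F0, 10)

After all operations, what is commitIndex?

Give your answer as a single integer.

Answer: 7

Derivation:
Op 1: append 3 -> log_len=3
Op 2: F2 acks idx 3 -> match: F0=0 F1=0 F2=3 F3=0; commitIndex=0
Op 3: F1 acks idx 2 -> match: F0=0 F1=2 F2=3 F3=0; commitIndex=2
Op 4: append 2 -> log_len=5
Op 5: append 2 -> log_len=7
Op 6: F1 acks idx 1 -> match: F0=0 F1=2 F2=3 F3=0; commitIndex=2
Op 7: append 3 -> log_len=10
Op 8: F3 acks idx 5 -> match: F0=0 F1=2 F2=3 F3=5; commitIndex=3
Op 9: F1 acks idx 7 -> match: F0=0 F1=7 F2=3 F3=5; commitIndex=5
Op 10: F1 acks idx 4 -> match: F0=0 F1=7 F2=3 F3=5; commitIndex=5
Op 11: F0 acks idx 9 -> match: F0=9 F1=7 F2=3 F3=5; commitIndex=7
Op 12: F0 acks idx 10 -> match: F0=10 F1=7 F2=3 F3=5; commitIndex=7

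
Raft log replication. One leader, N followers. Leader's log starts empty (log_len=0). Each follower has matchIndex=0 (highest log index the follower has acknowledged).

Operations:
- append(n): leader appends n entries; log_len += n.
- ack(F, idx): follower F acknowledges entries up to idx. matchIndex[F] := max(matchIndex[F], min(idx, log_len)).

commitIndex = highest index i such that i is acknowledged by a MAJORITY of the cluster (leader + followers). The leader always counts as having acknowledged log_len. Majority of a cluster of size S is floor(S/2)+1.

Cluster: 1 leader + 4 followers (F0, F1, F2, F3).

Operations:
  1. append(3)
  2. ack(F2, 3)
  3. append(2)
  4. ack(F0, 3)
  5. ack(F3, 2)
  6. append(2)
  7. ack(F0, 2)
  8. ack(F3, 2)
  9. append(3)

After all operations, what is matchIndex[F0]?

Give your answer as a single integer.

Answer: 3

Derivation:
Op 1: append 3 -> log_len=3
Op 2: F2 acks idx 3 -> match: F0=0 F1=0 F2=3 F3=0; commitIndex=0
Op 3: append 2 -> log_len=5
Op 4: F0 acks idx 3 -> match: F0=3 F1=0 F2=3 F3=0; commitIndex=3
Op 5: F3 acks idx 2 -> match: F0=3 F1=0 F2=3 F3=2; commitIndex=3
Op 6: append 2 -> log_len=7
Op 7: F0 acks idx 2 -> match: F0=3 F1=0 F2=3 F3=2; commitIndex=3
Op 8: F3 acks idx 2 -> match: F0=3 F1=0 F2=3 F3=2; commitIndex=3
Op 9: append 3 -> log_len=10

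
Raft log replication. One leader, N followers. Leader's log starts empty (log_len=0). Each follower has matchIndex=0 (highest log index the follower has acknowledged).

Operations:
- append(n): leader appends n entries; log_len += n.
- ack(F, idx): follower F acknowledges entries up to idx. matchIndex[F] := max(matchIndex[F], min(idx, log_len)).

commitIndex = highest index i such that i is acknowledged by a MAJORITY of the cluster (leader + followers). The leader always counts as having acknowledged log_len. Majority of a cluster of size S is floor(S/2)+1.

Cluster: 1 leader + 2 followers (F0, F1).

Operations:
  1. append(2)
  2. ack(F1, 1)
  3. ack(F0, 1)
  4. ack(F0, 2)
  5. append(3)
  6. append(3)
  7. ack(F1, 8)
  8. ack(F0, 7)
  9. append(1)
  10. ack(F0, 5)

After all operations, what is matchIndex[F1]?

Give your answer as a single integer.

Answer: 8

Derivation:
Op 1: append 2 -> log_len=2
Op 2: F1 acks idx 1 -> match: F0=0 F1=1; commitIndex=1
Op 3: F0 acks idx 1 -> match: F0=1 F1=1; commitIndex=1
Op 4: F0 acks idx 2 -> match: F0=2 F1=1; commitIndex=2
Op 5: append 3 -> log_len=5
Op 6: append 3 -> log_len=8
Op 7: F1 acks idx 8 -> match: F0=2 F1=8; commitIndex=8
Op 8: F0 acks idx 7 -> match: F0=7 F1=8; commitIndex=8
Op 9: append 1 -> log_len=9
Op 10: F0 acks idx 5 -> match: F0=7 F1=8; commitIndex=8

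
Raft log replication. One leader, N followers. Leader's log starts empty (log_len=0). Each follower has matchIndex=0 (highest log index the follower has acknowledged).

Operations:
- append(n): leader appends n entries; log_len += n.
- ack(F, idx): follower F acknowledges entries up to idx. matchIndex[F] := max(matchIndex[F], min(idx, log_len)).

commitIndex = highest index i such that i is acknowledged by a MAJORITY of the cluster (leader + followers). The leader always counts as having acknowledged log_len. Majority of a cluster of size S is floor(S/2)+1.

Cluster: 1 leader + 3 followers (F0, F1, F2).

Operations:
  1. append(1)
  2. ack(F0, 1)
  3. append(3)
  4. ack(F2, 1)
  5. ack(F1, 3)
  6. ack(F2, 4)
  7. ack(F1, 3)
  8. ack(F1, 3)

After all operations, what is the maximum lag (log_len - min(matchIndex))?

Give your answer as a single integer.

Op 1: append 1 -> log_len=1
Op 2: F0 acks idx 1 -> match: F0=1 F1=0 F2=0; commitIndex=0
Op 3: append 3 -> log_len=4
Op 4: F2 acks idx 1 -> match: F0=1 F1=0 F2=1; commitIndex=1
Op 5: F1 acks idx 3 -> match: F0=1 F1=3 F2=1; commitIndex=1
Op 6: F2 acks idx 4 -> match: F0=1 F1=3 F2=4; commitIndex=3
Op 7: F1 acks idx 3 -> match: F0=1 F1=3 F2=4; commitIndex=3
Op 8: F1 acks idx 3 -> match: F0=1 F1=3 F2=4; commitIndex=3

Answer: 3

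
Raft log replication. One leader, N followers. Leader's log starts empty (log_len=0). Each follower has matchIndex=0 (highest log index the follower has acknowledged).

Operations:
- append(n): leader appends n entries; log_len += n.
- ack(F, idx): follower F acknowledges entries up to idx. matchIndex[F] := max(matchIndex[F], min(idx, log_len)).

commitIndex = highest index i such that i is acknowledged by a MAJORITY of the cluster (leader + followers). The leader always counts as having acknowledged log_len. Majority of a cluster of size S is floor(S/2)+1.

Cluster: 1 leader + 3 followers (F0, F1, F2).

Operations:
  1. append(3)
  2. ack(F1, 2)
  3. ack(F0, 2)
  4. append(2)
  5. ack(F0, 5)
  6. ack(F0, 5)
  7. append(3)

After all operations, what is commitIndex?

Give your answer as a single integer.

Answer: 2

Derivation:
Op 1: append 3 -> log_len=3
Op 2: F1 acks idx 2 -> match: F0=0 F1=2 F2=0; commitIndex=0
Op 3: F0 acks idx 2 -> match: F0=2 F1=2 F2=0; commitIndex=2
Op 4: append 2 -> log_len=5
Op 5: F0 acks idx 5 -> match: F0=5 F1=2 F2=0; commitIndex=2
Op 6: F0 acks idx 5 -> match: F0=5 F1=2 F2=0; commitIndex=2
Op 7: append 3 -> log_len=8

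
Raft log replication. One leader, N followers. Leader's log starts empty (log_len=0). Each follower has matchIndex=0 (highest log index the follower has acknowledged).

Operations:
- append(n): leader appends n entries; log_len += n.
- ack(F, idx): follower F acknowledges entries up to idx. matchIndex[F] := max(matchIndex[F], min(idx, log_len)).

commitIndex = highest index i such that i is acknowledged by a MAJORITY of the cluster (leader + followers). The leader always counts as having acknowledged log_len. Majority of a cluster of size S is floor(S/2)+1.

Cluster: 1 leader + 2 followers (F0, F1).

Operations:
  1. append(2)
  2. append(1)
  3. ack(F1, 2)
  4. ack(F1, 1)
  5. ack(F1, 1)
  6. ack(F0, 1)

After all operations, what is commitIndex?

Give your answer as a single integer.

Answer: 2

Derivation:
Op 1: append 2 -> log_len=2
Op 2: append 1 -> log_len=3
Op 3: F1 acks idx 2 -> match: F0=0 F1=2; commitIndex=2
Op 4: F1 acks idx 1 -> match: F0=0 F1=2; commitIndex=2
Op 5: F1 acks idx 1 -> match: F0=0 F1=2; commitIndex=2
Op 6: F0 acks idx 1 -> match: F0=1 F1=2; commitIndex=2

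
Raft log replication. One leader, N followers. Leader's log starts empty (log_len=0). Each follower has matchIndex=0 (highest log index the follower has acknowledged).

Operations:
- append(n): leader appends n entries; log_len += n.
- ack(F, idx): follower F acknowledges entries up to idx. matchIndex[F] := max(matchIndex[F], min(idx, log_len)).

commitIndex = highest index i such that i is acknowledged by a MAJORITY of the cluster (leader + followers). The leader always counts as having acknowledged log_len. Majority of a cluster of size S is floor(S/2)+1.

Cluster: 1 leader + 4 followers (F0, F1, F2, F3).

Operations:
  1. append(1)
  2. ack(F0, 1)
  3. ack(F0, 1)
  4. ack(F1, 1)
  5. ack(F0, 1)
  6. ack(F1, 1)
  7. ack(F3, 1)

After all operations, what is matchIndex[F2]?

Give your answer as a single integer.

Answer: 0

Derivation:
Op 1: append 1 -> log_len=1
Op 2: F0 acks idx 1 -> match: F0=1 F1=0 F2=0 F3=0; commitIndex=0
Op 3: F0 acks idx 1 -> match: F0=1 F1=0 F2=0 F3=0; commitIndex=0
Op 4: F1 acks idx 1 -> match: F0=1 F1=1 F2=0 F3=0; commitIndex=1
Op 5: F0 acks idx 1 -> match: F0=1 F1=1 F2=0 F3=0; commitIndex=1
Op 6: F1 acks idx 1 -> match: F0=1 F1=1 F2=0 F3=0; commitIndex=1
Op 7: F3 acks idx 1 -> match: F0=1 F1=1 F2=0 F3=1; commitIndex=1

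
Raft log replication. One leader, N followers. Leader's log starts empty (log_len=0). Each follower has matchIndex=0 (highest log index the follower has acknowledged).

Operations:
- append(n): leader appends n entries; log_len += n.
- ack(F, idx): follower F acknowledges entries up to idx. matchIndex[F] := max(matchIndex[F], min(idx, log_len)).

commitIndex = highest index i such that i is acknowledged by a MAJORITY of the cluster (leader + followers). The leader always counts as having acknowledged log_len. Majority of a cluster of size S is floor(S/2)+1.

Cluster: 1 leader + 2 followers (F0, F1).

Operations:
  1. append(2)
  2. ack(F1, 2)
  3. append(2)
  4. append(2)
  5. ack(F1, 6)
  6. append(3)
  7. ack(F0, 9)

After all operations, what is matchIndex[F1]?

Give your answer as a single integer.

Answer: 6

Derivation:
Op 1: append 2 -> log_len=2
Op 2: F1 acks idx 2 -> match: F0=0 F1=2; commitIndex=2
Op 3: append 2 -> log_len=4
Op 4: append 2 -> log_len=6
Op 5: F1 acks idx 6 -> match: F0=0 F1=6; commitIndex=6
Op 6: append 3 -> log_len=9
Op 7: F0 acks idx 9 -> match: F0=9 F1=6; commitIndex=9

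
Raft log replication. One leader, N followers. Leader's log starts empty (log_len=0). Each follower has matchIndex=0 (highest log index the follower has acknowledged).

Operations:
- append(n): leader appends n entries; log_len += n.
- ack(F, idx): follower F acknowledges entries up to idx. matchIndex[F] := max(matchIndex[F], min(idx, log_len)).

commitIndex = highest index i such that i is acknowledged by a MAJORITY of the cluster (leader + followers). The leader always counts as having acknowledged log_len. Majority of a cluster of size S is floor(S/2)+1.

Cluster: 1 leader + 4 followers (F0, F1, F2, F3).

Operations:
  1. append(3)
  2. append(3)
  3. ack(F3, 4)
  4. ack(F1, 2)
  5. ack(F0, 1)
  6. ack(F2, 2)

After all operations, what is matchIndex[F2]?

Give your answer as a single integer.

Answer: 2

Derivation:
Op 1: append 3 -> log_len=3
Op 2: append 3 -> log_len=6
Op 3: F3 acks idx 4 -> match: F0=0 F1=0 F2=0 F3=4; commitIndex=0
Op 4: F1 acks idx 2 -> match: F0=0 F1=2 F2=0 F3=4; commitIndex=2
Op 5: F0 acks idx 1 -> match: F0=1 F1=2 F2=0 F3=4; commitIndex=2
Op 6: F2 acks idx 2 -> match: F0=1 F1=2 F2=2 F3=4; commitIndex=2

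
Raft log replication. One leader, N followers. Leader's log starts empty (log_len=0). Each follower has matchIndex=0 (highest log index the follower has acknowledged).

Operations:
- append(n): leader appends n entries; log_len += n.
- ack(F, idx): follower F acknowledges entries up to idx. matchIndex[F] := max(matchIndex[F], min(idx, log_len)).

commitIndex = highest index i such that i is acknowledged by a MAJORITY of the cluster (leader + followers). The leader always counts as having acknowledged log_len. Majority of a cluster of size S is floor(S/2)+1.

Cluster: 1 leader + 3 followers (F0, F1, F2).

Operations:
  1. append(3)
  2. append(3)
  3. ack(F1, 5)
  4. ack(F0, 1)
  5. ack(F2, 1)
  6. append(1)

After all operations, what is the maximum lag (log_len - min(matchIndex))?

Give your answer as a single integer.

Answer: 6

Derivation:
Op 1: append 3 -> log_len=3
Op 2: append 3 -> log_len=6
Op 3: F1 acks idx 5 -> match: F0=0 F1=5 F2=0; commitIndex=0
Op 4: F0 acks idx 1 -> match: F0=1 F1=5 F2=0; commitIndex=1
Op 5: F2 acks idx 1 -> match: F0=1 F1=5 F2=1; commitIndex=1
Op 6: append 1 -> log_len=7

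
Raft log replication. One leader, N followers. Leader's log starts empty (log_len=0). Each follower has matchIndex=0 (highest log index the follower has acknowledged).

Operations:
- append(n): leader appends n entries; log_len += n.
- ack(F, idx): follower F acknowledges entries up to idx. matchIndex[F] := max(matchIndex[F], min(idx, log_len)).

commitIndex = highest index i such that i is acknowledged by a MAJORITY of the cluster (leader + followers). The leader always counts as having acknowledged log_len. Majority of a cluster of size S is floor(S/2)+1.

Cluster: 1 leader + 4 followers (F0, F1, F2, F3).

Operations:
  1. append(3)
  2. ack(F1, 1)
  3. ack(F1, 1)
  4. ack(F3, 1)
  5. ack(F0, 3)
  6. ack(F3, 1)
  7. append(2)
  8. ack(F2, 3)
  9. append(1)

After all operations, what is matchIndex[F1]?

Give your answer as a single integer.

Answer: 1

Derivation:
Op 1: append 3 -> log_len=3
Op 2: F1 acks idx 1 -> match: F0=0 F1=1 F2=0 F3=0; commitIndex=0
Op 3: F1 acks idx 1 -> match: F0=0 F1=1 F2=0 F3=0; commitIndex=0
Op 4: F3 acks idx 1 -> match: F0=0 F1=1 F2=0 F3=1; commitIndex=1
Op 5: F0 acks idx 3 -> match: F0=3 F1=1 F2=0 F3=1; commitIndex=1
Op 6: F3 acks idx 1 -> match: F0=3 F1=1 F2=0 F3=1; commitIndex=1
Op 7: append 2 -> log_len=5
Op 8: F2 acks idx 3 -> match: F0=3 F1=1 F2=3 F3=1; commitIndex=3
Op 9: append 1 -> log_len=6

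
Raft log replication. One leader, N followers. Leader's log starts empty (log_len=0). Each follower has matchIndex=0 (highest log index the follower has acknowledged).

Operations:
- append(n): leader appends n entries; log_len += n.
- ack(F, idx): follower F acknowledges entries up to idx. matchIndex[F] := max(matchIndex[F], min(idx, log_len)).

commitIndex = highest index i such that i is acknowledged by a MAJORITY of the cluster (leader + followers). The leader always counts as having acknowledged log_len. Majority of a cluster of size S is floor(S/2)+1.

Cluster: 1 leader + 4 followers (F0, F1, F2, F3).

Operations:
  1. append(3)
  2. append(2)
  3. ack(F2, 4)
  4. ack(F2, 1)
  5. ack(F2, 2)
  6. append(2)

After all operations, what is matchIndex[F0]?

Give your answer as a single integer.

Answer: 0

Derivation:
Op 1: append 3 -> log_len=3
Op 2: append 2 -> log_len=5
Op 3: F2 acks idx 4 -> match: F0=0 F1=0 F2=4 F3=0; commitIndex=0
Op 4: F2 acks idx 1 -> match: F0=0 F1=0 F2=4 F3=0; commitIndex=0
Op 5: F2 acks idx 2 -> match: F0=0 F1=0 F2=4 F3=0; commitIndex=0
Op 6: append 2 -> log_len=7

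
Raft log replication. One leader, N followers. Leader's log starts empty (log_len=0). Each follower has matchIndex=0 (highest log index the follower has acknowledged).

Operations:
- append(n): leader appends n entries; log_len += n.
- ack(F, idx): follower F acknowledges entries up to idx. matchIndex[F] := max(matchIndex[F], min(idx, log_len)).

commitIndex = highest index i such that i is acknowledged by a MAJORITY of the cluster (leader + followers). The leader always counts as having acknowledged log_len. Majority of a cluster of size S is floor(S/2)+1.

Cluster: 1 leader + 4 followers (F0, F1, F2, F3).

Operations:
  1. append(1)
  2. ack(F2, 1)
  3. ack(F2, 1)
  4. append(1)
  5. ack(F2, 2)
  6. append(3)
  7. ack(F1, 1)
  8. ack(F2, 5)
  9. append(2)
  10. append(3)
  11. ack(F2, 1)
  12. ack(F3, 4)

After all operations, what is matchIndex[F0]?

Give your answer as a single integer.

Op 1: append 1 -> log_len=1
Op 2: F2 acks idx 1 -> match: F0=0 F1=0 F2=1 F3=0; commitIndex=0
Op 3: F2 acks idx 1 -> match: F0=0 F1=0 F2=1 F3=0; commitIndex=0
Op 4: append 1 -> log_len=2
Op 5: F2 acks idx 2 -> match: F0=0 F1=0 F2=2 F3=0; commitIndex=0
Op 6: append 3 -> log_len=5
Op 7: F1 acks idx 1 -> match: F0=0 F1=1 F2=2 F3=0; commitIndex=1
Op 8: F2 acks idx 5 -> match: F0=0 F1=1 F2=5 F3=0; commitIndex=1
Op 9: append 2 -> log_len=7
Op 10: append 3 -> log_len=10
Op 11: F2 acks idx 1 -> match: F0=0 F1=1 F2=5 F3=0; commitIndex=1
Op 12: F3 acks idx 4 -> match: F0=0 F1=1 F2=5 F3=4; commitIndex=4

Answer: 0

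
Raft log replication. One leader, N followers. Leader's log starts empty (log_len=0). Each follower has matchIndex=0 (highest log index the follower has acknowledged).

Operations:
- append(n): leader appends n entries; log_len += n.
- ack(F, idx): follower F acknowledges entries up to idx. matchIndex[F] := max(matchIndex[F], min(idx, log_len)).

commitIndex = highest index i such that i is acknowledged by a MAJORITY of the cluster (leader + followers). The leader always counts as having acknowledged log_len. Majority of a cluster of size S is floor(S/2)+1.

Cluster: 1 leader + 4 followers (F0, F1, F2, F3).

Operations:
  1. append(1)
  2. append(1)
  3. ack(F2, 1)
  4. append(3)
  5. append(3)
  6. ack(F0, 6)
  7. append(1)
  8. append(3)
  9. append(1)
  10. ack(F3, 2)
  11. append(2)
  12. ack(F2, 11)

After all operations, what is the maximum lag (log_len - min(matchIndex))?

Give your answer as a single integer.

Answer: 15

Derivation:
Op 1: append 1 -> log_len=1
Op 2: append 1 -> log_len=2
Op 3: F2 acks idx 1 -> match: F0=0 F1=0 F2=1 F3=0; commitIndex=0
Op 4: append 3 -> log_len=5
Op 5: append 3 -> log_len=8
Op 6: F0 acks idx 6 -> match: F0=6 F1=0 F2=1 F3=0; commitIndex=1
Op 7: append 1 -> log_len=9
Op 8: append 3 -> log_len=12
Op 9: append 1 -> log_len=13
Op 10: F3 acks idx 2 -> match: F0=6 F1=0 F2=1 F3=2; commitIndex=2
Op 11: append 2 -> log_len=15
Op 12: F2 acks idx 11 -> match: F0=6 F1=0 F2=11 F3=2; commitIndex=6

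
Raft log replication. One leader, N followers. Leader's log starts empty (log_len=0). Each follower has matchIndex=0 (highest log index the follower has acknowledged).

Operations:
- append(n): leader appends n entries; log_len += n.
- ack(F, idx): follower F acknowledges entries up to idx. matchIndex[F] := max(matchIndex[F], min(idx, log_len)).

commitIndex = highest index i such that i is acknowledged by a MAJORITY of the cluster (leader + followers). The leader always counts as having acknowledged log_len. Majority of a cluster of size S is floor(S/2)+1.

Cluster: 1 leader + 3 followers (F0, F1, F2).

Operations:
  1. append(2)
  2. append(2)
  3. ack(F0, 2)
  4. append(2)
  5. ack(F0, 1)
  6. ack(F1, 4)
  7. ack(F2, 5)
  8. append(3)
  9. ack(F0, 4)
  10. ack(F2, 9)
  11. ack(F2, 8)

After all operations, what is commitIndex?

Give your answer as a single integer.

Op 1: append 2 -> log_len=2
Op 2: append 2 -> log_len=4
Op 3: F0 acks idx 2 -> match: F0=2 F1=0 F2=0; commitIndex=0
Op 4: append 2 -> log_len=6
Op 5: F0 acks idx 1 -> match: F0=2 F1=0 F2=0; commitIndex=0
Op 6: F1 acks idx 4 -> match: F0=2 F1=4 F2=0; commitIndex=2
Op 7: F2 acks idx 5 -> match: F0=2 F1=4 F2=5; commitIndex=4
Op 8: append 3 -> log_len=9
Op 9: F0 acks idx 4 -> match: F0=4 F1=4 F2=5; commitIndex=4
Op 10: F2 acks idx 9 -> match: F0=4 F1=4 F2=9; commitIndex=4
Op 11: F2 acks idx 8 -> match: F0=4 F1=4 F2=9; commitIndex=4

Answer: 4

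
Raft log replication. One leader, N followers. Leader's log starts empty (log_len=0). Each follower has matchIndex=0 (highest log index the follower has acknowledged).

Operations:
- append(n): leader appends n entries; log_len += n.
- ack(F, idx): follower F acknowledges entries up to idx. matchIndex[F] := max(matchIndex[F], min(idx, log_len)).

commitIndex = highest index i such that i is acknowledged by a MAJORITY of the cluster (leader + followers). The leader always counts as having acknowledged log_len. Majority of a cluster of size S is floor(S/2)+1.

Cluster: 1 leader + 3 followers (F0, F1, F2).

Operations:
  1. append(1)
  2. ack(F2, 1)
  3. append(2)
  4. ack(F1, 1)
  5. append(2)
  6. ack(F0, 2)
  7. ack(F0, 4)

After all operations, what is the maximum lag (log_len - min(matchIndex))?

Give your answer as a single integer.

Op 1: append 1 -> log_len=1
Op 2: F2 acks idx 1 -> match: F0=0 F1=0 F2=1; commitIndex=0
Op 3: append 2 -> log_len=3
Op 4: F1 acks idx 1 -> match: F0=0 F1=1 F2=1; commitIndex=1
Op 5: append 2 -> log_len=5
Op 6: F0 acks idx 2 -> match: F0=2 F1=1 F2=1; commitIndex=1
Op 7: F0 acks idx 4 -> match: F0=4 F1=1 F2=1; commitIndex=1

Answer: 4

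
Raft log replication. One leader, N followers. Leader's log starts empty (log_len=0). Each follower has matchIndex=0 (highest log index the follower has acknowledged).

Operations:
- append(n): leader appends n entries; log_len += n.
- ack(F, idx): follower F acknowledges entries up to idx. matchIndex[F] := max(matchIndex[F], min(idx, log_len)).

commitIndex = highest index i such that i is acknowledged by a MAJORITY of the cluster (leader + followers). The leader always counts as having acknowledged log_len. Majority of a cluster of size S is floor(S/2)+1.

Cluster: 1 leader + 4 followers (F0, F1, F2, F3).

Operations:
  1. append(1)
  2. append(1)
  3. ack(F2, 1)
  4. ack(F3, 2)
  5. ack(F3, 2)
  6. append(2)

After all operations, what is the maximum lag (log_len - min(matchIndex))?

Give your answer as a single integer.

Answer: 4

Derivation:
Op 1: append 1 -> log_len=1
Op 2: append 1 -> log_len=2
Op 3: F2 acks idx 1 -> match: F0=0 F1=0 F2=1 F3=0; commitIndex=0
Op 4: F3 acks idx 2 -> match: F0=0 F1=0 F2=1 F3=2; commitIndex=1
Op 5: F3 acks idx 2 -> match: F0=0 F1=0 F2=1 F3=2; commitIndex=1
Op 6: append 2 -> log_len=4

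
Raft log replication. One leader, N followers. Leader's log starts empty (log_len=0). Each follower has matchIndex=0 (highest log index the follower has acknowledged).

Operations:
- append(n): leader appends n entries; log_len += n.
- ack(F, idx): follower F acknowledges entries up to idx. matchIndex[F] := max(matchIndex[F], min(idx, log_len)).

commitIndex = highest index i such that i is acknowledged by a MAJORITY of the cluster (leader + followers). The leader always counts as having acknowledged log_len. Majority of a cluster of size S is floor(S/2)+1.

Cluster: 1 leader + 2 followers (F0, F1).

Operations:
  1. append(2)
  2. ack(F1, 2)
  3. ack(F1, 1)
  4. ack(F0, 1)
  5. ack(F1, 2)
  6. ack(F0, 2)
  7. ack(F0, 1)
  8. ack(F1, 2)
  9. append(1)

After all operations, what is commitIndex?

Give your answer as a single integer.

Answer: 2

Derivation:
Op 1: append 2 -> log_len=2
Op 2: F1 acks idx 2 -> match: F0=0 F1=2; commitIndex=2
Op 3: F1 acks idx 1 -> match: F0=0 F1=2; commitIndex=2
Op 4: F0 acks idx 1 -> match: F0=1 F1=2; commitIndex=2
Op 5: F1 acks idx 2 -> match: F0=1 F1=2; commitIndex=2
Op 6: F0 acks idx 2 -> match: F0=2 F1=2; commitIndex=2
Op 7: F0 acks idx 1 -> match: F0=2 F1=2; commitIndex=2
Op 8: F1 acks idx 2 -> match: F0=2 F1=2; commitIndex=2
Op 9: append 1 -> log_len=3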